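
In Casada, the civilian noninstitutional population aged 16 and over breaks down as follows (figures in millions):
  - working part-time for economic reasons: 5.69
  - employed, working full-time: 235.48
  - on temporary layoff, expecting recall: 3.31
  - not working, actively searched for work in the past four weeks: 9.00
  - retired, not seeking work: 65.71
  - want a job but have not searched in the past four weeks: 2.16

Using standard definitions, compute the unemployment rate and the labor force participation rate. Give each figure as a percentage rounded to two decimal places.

Employed = 5.69 + 235.48 = 241.17 million (anyone who worked, including part-time for economic reasons, counts as employed).
Unemployed = 3.31 + 9.00 = 12.31 million (jobless and actively searching, or on temporary layoff).
Labor force = 241.17 + 12.31 = 253.48 million.
Not in labor force = 65.71 + 2.16 = 67.87 million (those not working and not actively searching are outside the labor force — including those who want a job but have given up searching).
Civilian working-age population = 253.48 + 67.87 = 321.35 million.
Unemployment rate = 12.31 / 253.48 = 4.86%.
Labor force participation rate = 253.48 / 321.35 = 78.88%.

Unemployment rate ≈ 4.86%; labor force participation rate ≈ 78.88%.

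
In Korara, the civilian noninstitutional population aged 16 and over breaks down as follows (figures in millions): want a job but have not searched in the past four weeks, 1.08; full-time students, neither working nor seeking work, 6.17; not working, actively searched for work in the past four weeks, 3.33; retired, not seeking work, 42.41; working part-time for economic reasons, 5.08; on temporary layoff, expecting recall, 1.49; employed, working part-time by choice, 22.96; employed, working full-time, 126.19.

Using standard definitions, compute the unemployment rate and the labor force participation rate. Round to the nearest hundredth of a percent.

Employed = 5.08 + 22.96 + 126.19 = 154.23 million (anyone who worked, including part-time for economic reasons, counts as employed).
Unemployed = 3.33 + 1.49 = 4.82 million (jobless and actively searching, or on temporary layoff).
Labor force = 154.23 + 4.82 = 159.05 million.
Not in labor force = 1.08 + 6.17 + 42.41 = 49.66 million (those not working and not actively searching are outside the labor force — including those who want a job but have given up searching).
Civilian working-age population = 159.05 + 49.66 = 208.71 million.
Unemployment rate = 4.82 / 159.05 = 3.03%.
Labor force participation rate = 159.05 / 208.71 = 76.21%.

Unemployment rate ≈ 3.03%; labor force participation rate ≈ 76.21%.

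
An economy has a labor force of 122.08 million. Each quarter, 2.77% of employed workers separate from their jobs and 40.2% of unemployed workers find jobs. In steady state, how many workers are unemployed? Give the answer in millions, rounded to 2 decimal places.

Steady-state unemployment rate u* = s/(s+f) = 2.77/(2.77+40.2) = 0.064464.
Unemployed = u* × labor force = 0.064464 × 122.08 ≈ 7.87 million.

About 7.87 million are unemployed in steady state.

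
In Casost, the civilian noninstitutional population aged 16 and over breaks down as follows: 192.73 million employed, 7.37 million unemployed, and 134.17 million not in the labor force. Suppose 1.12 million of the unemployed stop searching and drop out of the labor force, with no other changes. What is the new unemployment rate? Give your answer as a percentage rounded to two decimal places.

New unemployment rate ≈ 3.14%.

Initially, labor force = 192.73 + 7.37 = 200.10 million, so u = 7.37/200.10 = 3.68%.
After the change, unemployed and labor force both fall by 1.12 → E = 192.73, U = 6.25, labor force = 198.98 million.
New unemployment rate = 6.25 / 198.98 = 3.14%.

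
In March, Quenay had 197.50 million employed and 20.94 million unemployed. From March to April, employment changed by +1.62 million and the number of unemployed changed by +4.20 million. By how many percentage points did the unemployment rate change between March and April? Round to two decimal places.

March: labor force = 197.50 + 20.94 = 218.44; u = 20.94/218.44 = 9.59%.
April: labor force = 199.12 + 25.14 = 224.26; u = 25.14/224.26 = 11.21%.
Change = 11.21% − 9.59% = +1.62 pp.

The unemployment rate changed by +1.62 percentage points.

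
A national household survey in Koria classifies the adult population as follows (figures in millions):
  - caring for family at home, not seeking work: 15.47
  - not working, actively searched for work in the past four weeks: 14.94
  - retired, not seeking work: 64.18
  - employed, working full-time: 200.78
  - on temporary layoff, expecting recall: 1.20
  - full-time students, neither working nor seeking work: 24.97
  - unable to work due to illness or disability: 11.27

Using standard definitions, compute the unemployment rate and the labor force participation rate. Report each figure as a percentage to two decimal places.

Unemployment rate ≈ 7.44%; labor force participation rate ≈ 65.18%.

Employed = 200.78 million.
Unemployed = 14.94 + 1.20 = 16.14 million (jobless and actively searching, or on temporary layoff).
Labor force = 200.78 + 16.14 = 216.92 million.
Not in labor force = 15.47 + 64.18 + 24.97 + 11.27 = 115.89 million (those not working and not actively searching are outside the labor force).
Civilian working-age population = 216.92 + 115.89 = 332.81 million.
Unemployment rate = 16.14 / 216.92 = 7.44%.
Labor force participation rate = 216.92 / 332.81 = 65.18%.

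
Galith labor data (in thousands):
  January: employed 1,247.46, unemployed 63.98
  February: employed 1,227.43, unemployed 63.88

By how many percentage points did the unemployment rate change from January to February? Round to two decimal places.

January: labor force = 1,247.46 + 63.98 = 1,311.44; u = 63.98/1,311.44 = 4.88%.
February: labor force = 1,227.43 + 63.88 = 1,291.31; u = 63.88/1,291.31 = 4.95%.
Change = 4.95% − 4.88% = +0.07 pp.

The unemployment rate changed by +0.07 percentage points.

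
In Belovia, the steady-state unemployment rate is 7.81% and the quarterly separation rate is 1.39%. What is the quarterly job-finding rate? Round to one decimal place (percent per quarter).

From u* = s/(s+f): f = s·(1−u)/u.
f = 1.39 × (1 − 0.0781) / 0.0781 = 1.2814 / 0.0781 ≈ 16.4% per quarter.

Job-finding rate ≈ 16.4% per quarter.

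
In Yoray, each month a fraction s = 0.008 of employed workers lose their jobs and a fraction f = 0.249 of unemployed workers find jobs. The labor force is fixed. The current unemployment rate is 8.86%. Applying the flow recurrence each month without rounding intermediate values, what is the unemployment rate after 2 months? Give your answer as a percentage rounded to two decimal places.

Unemployment rate after two months ≈ 6.29%.

With a fixed labor force, u_{t+1} = u_t + s·(1−u_t) − f·u_t = u_t·(1−s−f) + s.
Here 1−s−f = 0.743 and s = 0.008.
u_1 = 0.088600 × 0.743 + 0.008 = 0.073830.
u_2 = 0.073830 × 0.743 + 0.008 = 0.062856.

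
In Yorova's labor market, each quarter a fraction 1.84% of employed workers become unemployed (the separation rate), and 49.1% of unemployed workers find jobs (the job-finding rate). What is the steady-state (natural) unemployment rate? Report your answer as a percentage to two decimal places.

Steady-state unemployment rate ≈ 3.61%.

At steady state the flows balance: s·E = f·U, so U/(E+U) = s/(s+f).
u* = 1.84 / (1.84 + 49.1) = 1.84 / 50.94 = 3.61%.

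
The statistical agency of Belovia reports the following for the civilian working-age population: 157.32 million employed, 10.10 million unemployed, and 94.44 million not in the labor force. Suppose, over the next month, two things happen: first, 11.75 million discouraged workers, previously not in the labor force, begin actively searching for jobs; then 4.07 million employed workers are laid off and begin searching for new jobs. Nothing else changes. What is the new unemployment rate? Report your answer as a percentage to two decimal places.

New unemployment rate ≈ 14.47%.

Initially, labor force = 157.32 + 10.10 = 167.42 million, so u = 10.10/167.42 = 6.03%.
After the first change, unemployed and labor force both rise by 11.75 → E = 157.32, U = 21.85, labor force = 179.17 million.
After the second change, employed falls and unemployed rises by 4.07; labor force unchanged → E = 153.25, U = 25.92, labor force = 179.17 million.
New unemployment rate = 25.92 / 179.17 = 14.47%.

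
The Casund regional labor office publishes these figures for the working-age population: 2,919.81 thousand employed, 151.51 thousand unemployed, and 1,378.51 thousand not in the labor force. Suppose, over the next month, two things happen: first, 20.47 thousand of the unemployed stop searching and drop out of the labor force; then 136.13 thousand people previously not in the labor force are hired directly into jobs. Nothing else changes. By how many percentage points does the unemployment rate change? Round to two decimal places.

The unemployment rate changes by −0.82 percentage points.

Initially, labor force = 2,919.81 + 151.51 = 3,071.32 thousand, so u = 151.51/3,071.32 = 4.93%.
After the first change, unemployed and labor force both fall by 20.47 → E = 2,919.81, U = 131.04, labor force = 3,050.85 thousand.
After the second change, employed and labor force both rise by 136.13; unemployed unchanged → E = 3,055.94, U = 131.04, labor force = 3,186.98 thousand.
New unemployment rate = 131.04 / 3,186.98 = 4.11%.
Change = 4.11% − 4.93% = −0.82 percentage points.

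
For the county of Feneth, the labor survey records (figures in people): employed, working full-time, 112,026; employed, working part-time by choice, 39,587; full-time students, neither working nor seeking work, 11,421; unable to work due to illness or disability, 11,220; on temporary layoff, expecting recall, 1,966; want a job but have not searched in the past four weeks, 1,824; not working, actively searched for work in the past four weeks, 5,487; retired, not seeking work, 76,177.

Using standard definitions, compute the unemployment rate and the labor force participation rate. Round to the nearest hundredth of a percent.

Employed = 112,026 + 39,587 = 151,613.
Unemployed = 1,966 + 5,487 = 7,453 (jobless and actively searching, or on temporary layoff).
Labor force = 151,613 + 7,453 = 159,066.
Not in labor force = 11,421 + 11,220 + 1,824 + 76,177 = 100,642 (those not working and not actively searching are outside the labor force — including those who want a job but have given up searching).
Civilian working-age population = 159,066 + 100,642 = 259,708.
Unemployment rate = 7,453 / 159,066 = 4.69%.
Labor force participation rate = 159,066 / 259,708 = 61.25%.

Unemployment rate ≈ 4.69%; labor force participation rate ≈ 61.25%.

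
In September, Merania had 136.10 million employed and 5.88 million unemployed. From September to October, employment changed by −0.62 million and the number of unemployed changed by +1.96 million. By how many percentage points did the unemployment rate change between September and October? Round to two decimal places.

September: labor force = 136.10 + 5.88 = 141.98; u = 5.88/141.98 = 4.14%.
October: labor force = 135.48 + 7.84 = 143.32; u = 7.84/143.32 = 5.47%.
Change = 5.47% − 4.14% = +1.33 pp.

The unemployment rate changed by +1.33 percentage points.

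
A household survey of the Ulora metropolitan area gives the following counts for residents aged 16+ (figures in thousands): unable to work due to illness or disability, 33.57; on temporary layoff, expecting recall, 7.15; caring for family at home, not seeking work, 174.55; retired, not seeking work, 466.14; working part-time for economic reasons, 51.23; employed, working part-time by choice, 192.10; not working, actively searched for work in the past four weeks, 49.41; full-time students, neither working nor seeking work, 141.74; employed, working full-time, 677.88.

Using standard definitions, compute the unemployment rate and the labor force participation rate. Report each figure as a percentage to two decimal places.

Unemployment rate ≈ 5.78%; labor force participation rate ≈ 54.51%.

Employed = 51.23 + 192.10 + 677.88 = 921.21 thousand (anyone who worked, including part-time for economic reasons, counts as employed).
Unemployed = 7.15 + 49.41 = 56.56 thousand (jobless and actively searching, or on temporary layoff).
Labor force = 921.21 + 56.56 = 977.77 thousand.
Not in labor force = 33.57 + 174.55 + 466.14 + 141.74 = 816.00 thousand (those not working and not actively searching are outside the labor force).
Civilian working-age population = 977.77 + 816.00 = 1,793.77 thousand.
Unemployment rate = 56.56 / 977.77 = 5.78%.
Labor force participation rate = 977.77 / 1,793.77 = 54.51%.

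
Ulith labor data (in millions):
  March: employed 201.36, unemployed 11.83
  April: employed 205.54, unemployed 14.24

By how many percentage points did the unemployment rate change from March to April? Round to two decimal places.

The unemployment rate changed by +0.93 percentage points.

March: labor force = 201.36 + 11.83 = 213.19; u = 11.83/213.19 = 5.55%.
April: labor force = 205.54 + 14.24 = 219.78; u = 14.24/219.78 = 6.48%.
Change = 6.48% − 5.55% = +0.93 pp.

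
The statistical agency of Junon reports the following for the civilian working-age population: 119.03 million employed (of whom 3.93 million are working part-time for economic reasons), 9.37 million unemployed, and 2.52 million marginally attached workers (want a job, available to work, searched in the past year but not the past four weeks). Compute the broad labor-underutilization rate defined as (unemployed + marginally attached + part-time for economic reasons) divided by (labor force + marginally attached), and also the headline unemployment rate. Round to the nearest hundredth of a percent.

Labor force = 119.03 + 9.37 = 128.40 million.
Numerator = 9.37 + 2.52 + 3.93 = 15.82 million.
Denominator = 128.40 + 2.52 = 130.92 million.
Broad rate = 15.82 / 130.92 = 12.08%.
Headline unemployment rate = 9.37 / 128.40 = 7.30%.

Broad underutilization rate ≈ 12.08%; headline unemployment rate ≈ 7.30%.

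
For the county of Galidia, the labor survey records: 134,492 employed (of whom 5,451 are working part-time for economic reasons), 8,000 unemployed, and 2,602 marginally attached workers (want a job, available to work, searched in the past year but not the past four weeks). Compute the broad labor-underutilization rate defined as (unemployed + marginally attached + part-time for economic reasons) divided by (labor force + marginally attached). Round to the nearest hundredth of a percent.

Labor force = 134,492 + 8,000 = 142,492.
Numerator = 8,000 + 2,602 + 5,451 = 16,053.
Denominator = 142,492 + 2,602 = 145,094.
Broad rate = 16,053 / 145,094 = 11.06%.

Broad underutilization rate ≈ 11.06%.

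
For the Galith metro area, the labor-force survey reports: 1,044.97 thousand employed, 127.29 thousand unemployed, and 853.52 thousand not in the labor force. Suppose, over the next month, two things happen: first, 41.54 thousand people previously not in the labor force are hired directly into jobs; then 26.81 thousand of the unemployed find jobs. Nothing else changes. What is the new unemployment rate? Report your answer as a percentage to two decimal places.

Initially, labor force = 1,044.97 + 127.29 = 1,172.26 thousand, so u = 127.29/1,172.26 = 10.86%.
After the first change, employed and labor force both rise by 41.54; unemployed unchanged → E = 1,086.51, U = 127.29, labor force = 1,213.80 thousand.
After the second change, unemployed falls and employed rises by 26.81; labor force unchanged → E = 1,113.32, U = 100.48, labor force = 1,213.80 thousand.
New unemployment rate = 100.48 / 1,213.80 = 8.28%.

New unemployment rate ≈ 8.28%.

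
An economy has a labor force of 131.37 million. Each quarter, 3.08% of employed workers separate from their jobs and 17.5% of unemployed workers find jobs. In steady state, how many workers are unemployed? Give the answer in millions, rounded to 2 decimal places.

About 19.66 million are unemployed in steady state.

Steady-state unemployment rate u* = s/(s+f) = 3.08/(3.08+17.5) = 0.149660.
Unemployed = u* × labor force = 0.149660 × 131.37 ≈ 19.66 million.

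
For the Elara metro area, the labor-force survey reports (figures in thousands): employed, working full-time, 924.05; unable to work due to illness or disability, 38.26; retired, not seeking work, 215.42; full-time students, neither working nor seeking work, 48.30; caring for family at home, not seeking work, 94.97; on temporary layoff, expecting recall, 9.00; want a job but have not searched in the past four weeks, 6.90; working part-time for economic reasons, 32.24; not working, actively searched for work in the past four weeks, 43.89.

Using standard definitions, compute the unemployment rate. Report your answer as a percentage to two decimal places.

Unemployment rate ≈ 5.24%.

Employed = 924.05 + 32.24 = 956.29 thousand (anyone who worked, including part-time for economic reasons, counts as employed).
Unemployed = 9.00 + 43.89 = 52.89 thousand (jobless and actively searching, or on temporary layoff).
Labor force = 956.29 + 52.89 = 1,009.18 thousand.
Unemployment rate = 52.89 / 1,009.18 = 5.24%.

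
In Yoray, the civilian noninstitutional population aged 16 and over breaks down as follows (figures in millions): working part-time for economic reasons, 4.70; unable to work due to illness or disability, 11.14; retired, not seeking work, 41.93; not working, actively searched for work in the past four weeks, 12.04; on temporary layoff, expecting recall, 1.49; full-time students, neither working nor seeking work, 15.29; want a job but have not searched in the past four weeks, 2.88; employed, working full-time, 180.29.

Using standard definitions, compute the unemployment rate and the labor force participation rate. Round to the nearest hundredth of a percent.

Employed = 4.70 + 180.29 = 184.99 million (anyone who worked, including part-time for economic reasons, counts as employed).
Unemployed = 12.04 + 1.49 = 13.53 million (jobless and actively searching, or on temporary layoff).
Labor force = 184.99 + 13.53 = 198.52 million.
Not in labor force = 11.14 + 41.93 + 15.29 + 2.88 = 71.24 million (those not working and not actively searching are outside the labor force — including those who want a job but have given up searching).
Civilian working-age population = 198.52 + 71.24 = 269.76 million.
Unemployment rate = 13.53 / 198.52 = 6.82%.
Labor force participation rate = 198.52 / 269.76 = 73.59%.

Unemployment rate ≈ 6.82%; labor force participation rate ≈ 73.59%.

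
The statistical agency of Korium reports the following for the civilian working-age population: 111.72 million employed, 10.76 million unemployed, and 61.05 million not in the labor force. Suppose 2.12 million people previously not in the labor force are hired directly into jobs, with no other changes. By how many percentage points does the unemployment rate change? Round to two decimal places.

The unemployment rate changes by −0.15 percentage points.

Initially, labor force = 111.72 + 10.76 = 122.48 million, so u = 10.76/122.48 = 8.79%.
After the change, employed and labor force both rise by 2.12; unemployed unchanged → E = 113.84, U = 10.76, labor force = 124.60 million.
New unemployment rate = 10.76 / 124.60 = 8.64%.
Change = 8.64% − 8.79% = −0.15 percentage points.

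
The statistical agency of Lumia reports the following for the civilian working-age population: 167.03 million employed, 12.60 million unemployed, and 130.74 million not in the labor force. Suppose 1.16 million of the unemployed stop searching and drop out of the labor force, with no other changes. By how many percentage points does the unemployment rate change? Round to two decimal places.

Initially, labor force = 167.03 + 12.60 = 179.63 million, so u = 12.60/179.63 = 7.01%.
After the change, unemployed and labor force both fall by 1.16 → E = 167.03, U = 11.44, labor force = 178.47 million.
New unemployment rate = 11.44 / 178.47 = 6.41%.
Change = 6.41% − 7.01% = −0.60 percentage points.

The unemployment rate changes by −0.60 percentage points.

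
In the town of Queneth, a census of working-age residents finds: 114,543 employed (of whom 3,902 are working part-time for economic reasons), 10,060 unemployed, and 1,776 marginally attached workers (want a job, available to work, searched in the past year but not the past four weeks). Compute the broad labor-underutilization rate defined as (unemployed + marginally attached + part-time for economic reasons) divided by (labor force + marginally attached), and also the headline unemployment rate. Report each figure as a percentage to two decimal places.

Labor force = 114,543 + 10,060 = 124,603.
Numerator = 10,060 + 1,776 + 3,902 = 15,738.
Denominator = 124,603 + 1,776 = 126,379.
Broad rate = 15,738 / 126,379 = 12.45%.
Headline unemployment rate = 10,060 / 124,603 = 8.07%.

Broad underutilization rate ≈ 12.45%; headline unemployment rate ≈ 8.07%.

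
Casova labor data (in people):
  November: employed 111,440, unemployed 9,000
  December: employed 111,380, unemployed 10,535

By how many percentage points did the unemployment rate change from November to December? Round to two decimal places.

The unemployment rate changed by +1.17 percentage points.

November: labor force = 111,440 + 9,000 = 120,440; u = 9,000/120,440 = 7.47%.
December: labor force = 111,380 + 10,535 = 121,915; u = 10,535/121,915 = 8.64%.
Change = 8.64% − 7.47% = +1.17 pp.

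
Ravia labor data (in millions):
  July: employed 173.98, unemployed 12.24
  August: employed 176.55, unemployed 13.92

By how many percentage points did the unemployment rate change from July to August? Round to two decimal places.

July: labor force = 173.98 + 12.24 = 186.22; u = 12.24/186.22 = 6.57%.
August: labor force = 176.55 + 13.92 = 190.47; u = 13.92/190.47 = 7.31%.
Change = 7.31% − 6.57% = +0.74 pp.

The unemployment rate changed by +0.74 percentage points.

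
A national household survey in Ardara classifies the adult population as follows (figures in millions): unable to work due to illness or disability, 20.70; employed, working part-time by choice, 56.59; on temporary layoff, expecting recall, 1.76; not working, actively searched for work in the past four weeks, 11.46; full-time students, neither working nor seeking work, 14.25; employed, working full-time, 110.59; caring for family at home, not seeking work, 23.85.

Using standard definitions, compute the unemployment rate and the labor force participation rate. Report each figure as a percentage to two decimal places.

Unemployment rate ≈ 7.33%; labor force participation rate ≈ 75.42%.

Employed = 56.59 + 110.59 = 167.18 million.
Unemployed = 1.76 + 11.46 = 13.22 million (jobless and actively searching, or on temporary layoff).
Labor force = 167.18 + 13.22 = 180.40 million.
Not in labor force = 20.70 + 14.25 + 23.85 = 58.80 million (those not working and not actively searching are outside the labor force).
Civilian working-age population = 180.40 + 58.80 = 239.20 million.
Unemployment rate = 13.22 / 180.40 = 7.33%.
Labor force participation rate = 180.40 / 239.20 = 75.42%.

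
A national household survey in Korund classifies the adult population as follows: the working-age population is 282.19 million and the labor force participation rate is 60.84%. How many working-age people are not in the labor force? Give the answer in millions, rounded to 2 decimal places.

Share not in the labor force = 1 − 0.6084 = 0.3916.
Not in labor force = 0.3916 × 282.19 ≈ 110.51 million.

About 110.51 million are not in the labor force.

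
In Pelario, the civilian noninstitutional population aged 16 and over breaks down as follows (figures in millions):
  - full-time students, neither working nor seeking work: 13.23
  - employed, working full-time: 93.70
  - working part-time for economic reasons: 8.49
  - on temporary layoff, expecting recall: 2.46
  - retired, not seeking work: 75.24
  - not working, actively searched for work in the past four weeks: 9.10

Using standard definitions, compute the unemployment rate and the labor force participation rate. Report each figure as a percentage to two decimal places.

Unemployment rate ≈ 10.16%; labor force participation rate ≈ 56.25%.

Employed = 93.70 + 8.49 = 102.19 million (anyone who worked, including part-time for economic reasons, counts as employed).
Unemployed = 2.46 + 9.10 = 11.56 million (jobless and actively searching, or on temporary layoff).
Labor force = 102.19 + 11.56 = 113.75 million.
Not in labor force = 13.23 + 75.24 = 88.47 million (those not working and not actively searching are outside the labor force).
Civilian working-age population = 113.75 + 88.47 = 202.22 million.
Unemployment rate = 11.56 / 113.75 = 10.16%.
Labor force participation rate = 113.75 / 202.22 = 56.25%.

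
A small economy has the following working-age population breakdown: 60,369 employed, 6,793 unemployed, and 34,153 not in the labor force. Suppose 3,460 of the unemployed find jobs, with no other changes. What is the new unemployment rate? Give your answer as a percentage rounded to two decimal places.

New unemployment rate ≈ 4.96%.

Initially, labor force = 60,369 + 6,793 = 67,162, so u = 6,793/67,162 = 10.11%.
After the change, unemployed falls and employed rises by 3,460; labor force unchanged → E = 63,829, U = 3,333, labor force = 67,162.
New unemployment rate = 3,333 / 67,162 = 4.96%.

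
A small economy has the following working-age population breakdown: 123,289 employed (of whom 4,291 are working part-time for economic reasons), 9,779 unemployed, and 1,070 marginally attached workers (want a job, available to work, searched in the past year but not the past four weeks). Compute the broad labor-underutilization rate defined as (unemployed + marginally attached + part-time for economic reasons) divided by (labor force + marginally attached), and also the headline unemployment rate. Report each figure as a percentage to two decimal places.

Broad underutilization rate ≈ 11.29%; headline unemployment rate ≈ 7.35%.

Labor force = 123,289 + 9,779 = 133,068.
Numerator = 9,779 + 1,070 + 4,291 = 15,140.
Denominator = 133,068 + 1,070 = 134,138.
Broad rate = 15,140 / 134,138 = 11.29%.
Headline unemployment rate = 9,779 / 133,068 = 7.35%.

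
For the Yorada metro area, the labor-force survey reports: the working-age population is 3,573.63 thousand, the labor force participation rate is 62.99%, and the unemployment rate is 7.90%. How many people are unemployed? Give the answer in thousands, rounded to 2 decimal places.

About 177.83 thousand are unemployed.

Labor force = 0.6299 × 3,573.63 = 2,251.03 thousand.
Unemployed = 0.0790 × 2,251.03 ≈ 177.83 thousand.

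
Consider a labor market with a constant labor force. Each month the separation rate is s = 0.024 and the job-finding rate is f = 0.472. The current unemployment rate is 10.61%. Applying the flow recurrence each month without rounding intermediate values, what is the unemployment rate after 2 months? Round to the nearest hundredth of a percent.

With a fixed labor force, u_{t+1} = u_t + s·(1−u_t) − f·u_t = u_t·(1−s−f) + s.
Here 1−s−f = 0.504 and s = 0.024.
u_1 = 0.106100 × 0.504 + 0.024 = 0.077474.
u_2 = 0.077474 × 0.504 + 0.024 = 0.063047.

Unemployment rate after two months ≈ 6.30%.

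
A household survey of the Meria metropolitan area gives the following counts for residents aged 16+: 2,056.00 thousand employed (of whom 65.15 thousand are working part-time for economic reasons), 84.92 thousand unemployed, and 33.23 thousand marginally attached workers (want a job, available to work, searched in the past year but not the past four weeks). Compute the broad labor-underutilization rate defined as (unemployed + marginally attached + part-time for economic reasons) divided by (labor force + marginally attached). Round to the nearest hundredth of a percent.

Labor force = 2,056.00 + 84.92 = 2,140.92 thousand.
Numerator = 84.92 + 33.23 + 65.15 = 183.30 thousand.
Denominator = 2,140.92 + 33.23 = 2,174.15 thousand.
Broad rate = 183.30 / 2,174.15 = 8.43%.

Broad underutilization rate ≈ 8.43%.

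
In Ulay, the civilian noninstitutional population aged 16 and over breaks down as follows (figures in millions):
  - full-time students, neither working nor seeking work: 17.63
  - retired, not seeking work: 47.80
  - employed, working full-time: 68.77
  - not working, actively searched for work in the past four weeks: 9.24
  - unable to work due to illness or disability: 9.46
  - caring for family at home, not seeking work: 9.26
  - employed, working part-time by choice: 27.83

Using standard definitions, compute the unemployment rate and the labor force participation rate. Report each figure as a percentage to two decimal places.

Employed = 68.77 + 27.83 = 96.60 million.
Unemployed = 9.24 million.
Labor force = 96.60 + 9.24 = 105.84 million.
Not in labor force = 17.63 + 47.80 + 9.46 + 9.26 = 84.15 million (those not working and not actively searching are outside the labor force).
Civilian working-age population = 105.84 + 84.15 = 189.99 million.
Unemployment rate = 9.24 / 105.84 = 8.73%.
Labor force participation rate = 105.84 / 189.99 = 55.71%.

Unemployment rate ≈ 8.73%; labor force participation rate ≈ 55.71%.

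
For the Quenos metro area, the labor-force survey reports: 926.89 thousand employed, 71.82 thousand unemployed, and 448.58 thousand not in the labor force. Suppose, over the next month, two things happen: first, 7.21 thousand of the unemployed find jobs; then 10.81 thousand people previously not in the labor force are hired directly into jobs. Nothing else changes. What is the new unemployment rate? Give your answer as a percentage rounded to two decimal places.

Initially, labor force = 926.89 + 71.82 = 998.71 thousand, so u = 71.82/998.71 = 7.19%.
After the first change, unemployed falls and employed rises by 7.21; labor force unchanged → E = 934.10, U = 64.61, labor force = 998.71 thousand.
After the second change, employed and labor force both rise by 10.81; unemployed unchanged → E = 944.91, U = 64.61, labor force = 1,009.52 thousand.
New unemployment rate = 64.61 / 1,009.52 = 6.40%.

New unemployment rate ≈ 6.40%.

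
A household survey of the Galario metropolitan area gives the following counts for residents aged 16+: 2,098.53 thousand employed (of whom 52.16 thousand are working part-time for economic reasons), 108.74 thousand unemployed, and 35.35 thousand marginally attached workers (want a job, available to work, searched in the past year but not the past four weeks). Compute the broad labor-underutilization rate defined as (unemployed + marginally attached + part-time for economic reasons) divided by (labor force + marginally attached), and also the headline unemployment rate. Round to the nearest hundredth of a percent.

Labor force = 2,098.53 + 108.74 = 2,207.27 thousand.
Numerator = 108.74 + 35.35 + 52.16 = 196.25 thousand.
Denominator = 2,207.27 + 35.35 = 2,242.62 thousand.
Broad rate = 196.25 / 2,242.62 = 8.75%.
Headline unemployment rate = 108.74 / 2,207.27 = 4.93%.

Broad underutilization rate ≈ 8.75%; headline unemployment rate ≈ 4.93%.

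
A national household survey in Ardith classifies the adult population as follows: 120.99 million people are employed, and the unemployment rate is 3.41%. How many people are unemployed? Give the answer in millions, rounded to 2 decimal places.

Let U be the number unemployed. The labor force is E + U, and U/(E+U) = 0.0341.
So U = 0.0341 × 120.99 / (1 − 0.0341) = 4.1258 / 0.9659 ≈ 4.27 million.

About 4.27 million are unemployed.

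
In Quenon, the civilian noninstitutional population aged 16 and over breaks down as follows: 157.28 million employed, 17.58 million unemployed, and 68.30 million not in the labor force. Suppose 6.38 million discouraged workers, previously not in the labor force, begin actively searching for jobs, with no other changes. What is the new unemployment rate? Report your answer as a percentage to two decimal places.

Initially, labor force = 157.28 + 17.58 = 174.86 million, so u = 17.58/174.86 = 10.05%.
After the change, unemployed and labor force both rise by 6.38 → E = 157.28, U = 23.96, labor force = 181.24 million.
New unemployment rate = 23.96 / 181.24 = 13.22%.

New unemployment rate ≈ 13.22%.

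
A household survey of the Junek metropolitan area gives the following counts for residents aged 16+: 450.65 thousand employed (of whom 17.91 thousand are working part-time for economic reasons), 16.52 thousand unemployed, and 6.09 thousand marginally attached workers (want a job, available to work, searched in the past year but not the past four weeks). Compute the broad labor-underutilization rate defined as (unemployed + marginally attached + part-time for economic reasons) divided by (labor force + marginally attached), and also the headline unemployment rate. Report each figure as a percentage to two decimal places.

Broad underutilization rate ≈ 8.56%; headline unemployment rate ≈ 3.54%.

Labor force = 450.65 + 16.52 = 467.17 thousand.
Numerator = 16.52 + 6.09 + 17.91 = 40.52 thousand.
Denominator = 467.17 + 6.09 = 473.26 thousand.
Broad rate = 40.52 / 473.26 = 8.56%.
Headline unemployment rate = 16.52 / 467.17 = 3.54%.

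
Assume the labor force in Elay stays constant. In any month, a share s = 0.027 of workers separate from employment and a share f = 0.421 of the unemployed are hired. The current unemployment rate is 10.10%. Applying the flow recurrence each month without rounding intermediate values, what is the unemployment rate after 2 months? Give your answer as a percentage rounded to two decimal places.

Unemployment rate after two months ≈ 7.27%.

With a fixed labor force, u_{t+1} = u_t + s·(1−u_t) − f·u_t = u_t·(1−s−f) + s.
Here 1−s−f = 0.552 and s = 0.027.
u_1 = 0.101000 × 0.552 + 0.027 = 0.082752.
u_2 = 0.082752 × 0.552 + 0.027 = 0.072679.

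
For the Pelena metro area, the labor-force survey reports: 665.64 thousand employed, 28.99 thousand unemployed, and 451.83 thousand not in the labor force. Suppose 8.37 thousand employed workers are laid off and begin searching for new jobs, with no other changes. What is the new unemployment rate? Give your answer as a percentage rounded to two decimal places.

Initially, labor force = 665.64 + 28.99 = 694.63 thousand, so u = 28.99/694.63 = 4.17%.
After the change, employed falls and unemployed rises by 8.37; labor force unchanged → E = 657.27, U = 37.36, labor force = 694.63 thousand.
New unemployment rate = 37.36 / 694.63 = 5.38%.

New unemployment rate ≈ 5.38%.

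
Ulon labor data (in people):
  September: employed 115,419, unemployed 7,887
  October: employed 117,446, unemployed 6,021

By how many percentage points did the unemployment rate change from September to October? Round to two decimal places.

September: labor force = 115,419 + 7,887 = 123,306; u = 7,887/123,306 = 6.40%.
October: labor force = 117,446 + 6,021 = 123,467; u = 6,021/123,467 = 4.88%.
Change = 4.88% − 6.40% = −1.52 pp.

The unemployment rate changed by −1.52 percentage points.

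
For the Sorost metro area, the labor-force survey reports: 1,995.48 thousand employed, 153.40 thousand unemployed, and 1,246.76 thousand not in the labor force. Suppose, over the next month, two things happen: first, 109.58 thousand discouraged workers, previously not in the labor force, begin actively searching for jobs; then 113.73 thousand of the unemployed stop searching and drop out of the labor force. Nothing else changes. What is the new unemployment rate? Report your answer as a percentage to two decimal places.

New unemployment rate ≈ 6.96%.

Initially, labor force = 1,995.48 + 153.40 = 2,148.88 thousand, so u = 153.40/2,148.88 = 7.14%.
After the first change, unemployed and labor force both rise by 109.58 → E = 1,995.48, U = 262.98, labor force = 2,258.46 thousand.
After the second change, unemployed and labor force both fall by 113.73 → E = 1,995.48, U = 149.25, labor force = 2,144.73 thousand.
New unemployment rate = 149.25 / 2,144.73 = 6.96%.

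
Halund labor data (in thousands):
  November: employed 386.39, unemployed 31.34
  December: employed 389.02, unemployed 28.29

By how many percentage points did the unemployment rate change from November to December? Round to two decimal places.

The unemployment rate changed by −0.72 percentage points.

November: labor force = 386.39 + 31.34 = 417.73; u = 31.34/417.73 = 7.50%.
December: labor force = 389.02 + 28.29 = 417.31; u = 28.29/417.31 = 6.78%.
Change = 6.78% − 7.50% = −0.72 pp.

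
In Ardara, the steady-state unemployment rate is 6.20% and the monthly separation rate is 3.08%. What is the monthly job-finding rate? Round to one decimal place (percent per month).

From u* = s/(s+f): f = s·(1−u)/u.
f = 3.08 × (1 − 0.0620) / 0.0620 = 2.8890 / 0.0620 ≈ 46.6% per month.

Job-finding rate ≈ 46.6% per month.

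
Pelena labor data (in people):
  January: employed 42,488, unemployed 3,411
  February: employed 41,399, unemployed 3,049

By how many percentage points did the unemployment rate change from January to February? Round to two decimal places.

January: labor force = 42,488 + 3,411 = 45,899; u = 3,411/45,899 = 7.43%.
February: labor force = 41,399 + 3,049 = 44,448; u = 3,049/44,448 = 6.86%.
Change = 6.86% − 7.43% = −0.57 pp.

The unemployment rate changed by −0.57 percentage points.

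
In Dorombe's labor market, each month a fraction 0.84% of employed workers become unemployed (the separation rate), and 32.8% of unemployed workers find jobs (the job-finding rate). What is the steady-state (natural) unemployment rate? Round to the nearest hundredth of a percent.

Steady-state unemployment rate ≈ 2.50%.

At steady state the flows balance: s·E = f·U, so U/(E+U) = s/(s+f).
u* = 0.84 / (0.84 + 32.8) = 0.84 / 33.64 = 2.50%.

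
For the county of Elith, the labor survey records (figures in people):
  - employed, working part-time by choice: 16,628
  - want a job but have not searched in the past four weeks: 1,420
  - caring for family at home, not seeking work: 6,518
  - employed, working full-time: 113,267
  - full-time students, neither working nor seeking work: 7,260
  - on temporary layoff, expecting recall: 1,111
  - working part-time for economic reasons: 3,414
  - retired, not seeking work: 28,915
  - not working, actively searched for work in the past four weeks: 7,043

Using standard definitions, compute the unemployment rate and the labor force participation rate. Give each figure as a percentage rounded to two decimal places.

Unemployment rate ≈ 5.76%; labor force participation rate ≈ 76.23%.

Employed = 16,628 + 113,267 + 3,414 = 133,309 (anyone who worked, including part-time for economic reasons, counts as employed).
Unemployed = 1,111 + 7,043 = 8,154 (jobless and actively searching, or on temporary layoff).
Labor force = 133,309 + 8,154 = 141,463.
Not in labor force = 1,420 + 6,518 + 7,260 + 28,915 = 44,113 (those not working and not actively searching are outside the labor force — including those who want a job but have given up searching).
Civilian working-age population = 141,463 + 44,113 = 185,576.
Unemployment rate = 8,154 / 141,463 = 5.76%.
Labor force participation rate = 141,463 / 185,576 = 76.23%.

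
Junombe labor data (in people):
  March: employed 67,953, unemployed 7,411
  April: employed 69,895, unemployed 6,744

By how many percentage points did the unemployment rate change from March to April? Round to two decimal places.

March: labor force = 67,953 + 7,411 = 75,364; u = 7,411/75,364 = 9.83%.
April: labor force = 69,895 + 6,744 = 76,639; u = 6,744/76,639 = 8.80%.
Change = 8.80% − 9.83% = −1.03 pp.

The unemployment rate changed by −1.03 percentage points.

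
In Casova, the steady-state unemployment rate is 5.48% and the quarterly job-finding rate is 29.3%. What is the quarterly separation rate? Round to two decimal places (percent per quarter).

From u* = s/(s+f): s = u·f/(1−u).
s = 0.0548 × 29.3 / (1 − 0.0548) = 1.6056 / 0.9452 ≈ 1.70% per quarter.

Separation rate ≈ 1.70% per quarter.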